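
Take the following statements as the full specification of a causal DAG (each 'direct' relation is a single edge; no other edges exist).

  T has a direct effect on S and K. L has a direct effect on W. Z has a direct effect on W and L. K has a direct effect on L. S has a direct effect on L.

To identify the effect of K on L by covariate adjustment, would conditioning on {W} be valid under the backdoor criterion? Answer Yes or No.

Backdoor paths from K to L (paths whose first edge points into K):
  P1: K <- T -> S -> L
Condition 1 (no descendant of K in the set): FAILS — W is a descendant of K.
Condition 2 (every backdoor path blocked by {W}):
  P1: open — no interior node is in the conditioning set.
{W} does not satisfy the backdoor criterion.

No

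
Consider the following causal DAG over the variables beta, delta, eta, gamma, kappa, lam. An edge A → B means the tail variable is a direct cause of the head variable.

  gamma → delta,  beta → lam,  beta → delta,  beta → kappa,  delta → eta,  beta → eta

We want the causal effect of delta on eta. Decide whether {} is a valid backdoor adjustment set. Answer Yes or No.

No

Backdoor paths from delta to eta (paths whose first edge points into delta):
  P1: delta <- beta -> eta
Condition 1 (no descendant of delta in the set): holds — descendants of delta are {eta}; none are in {}.
Condition 2 (every backdoor path blocked by {}):
  P1: open — no interior node is in the conditioning set.
{} does not satisfy the backdoor criterion.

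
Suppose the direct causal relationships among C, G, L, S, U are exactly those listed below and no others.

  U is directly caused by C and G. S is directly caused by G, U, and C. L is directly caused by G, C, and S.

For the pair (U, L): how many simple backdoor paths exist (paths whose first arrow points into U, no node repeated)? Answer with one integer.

A backdoor path from U to L is any simple undirected path whose first edge points into U (i.e. leaves U via a parent).
Parents of U: {C, G}.
Enumerating:
  P1: U <- C -> S <- G -> L
  P2: U <- C -> S -> L
  P3: U <- C -> L
  P4: U <- G -> S <- C -> L
  P5: U <- G -> S -> L
  P6: U <- G -> L
That exhausts the simple backdoor paths. Count: 6.

6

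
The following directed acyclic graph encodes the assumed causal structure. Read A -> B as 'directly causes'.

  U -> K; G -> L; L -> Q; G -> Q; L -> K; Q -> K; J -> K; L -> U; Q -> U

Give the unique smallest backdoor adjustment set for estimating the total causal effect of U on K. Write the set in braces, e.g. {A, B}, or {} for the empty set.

Variables eligible for adjustment (non-descendants of U, excluding U and K): {G, J, L, Q}.
Backdoor paths from U to K:
  P1: U <- L <- G -> Q -> K
  P2: U <- L -> Q -> K
  P3: U <- L -> K
  P4: U <- Q <- G -> L -> K
  P5: U <- Q <- L -> K
  P6: U <- Q -> K
The empty set is not sufficient: P1 (U <- L <- G -> Q -> K) has no collider blocking it and no conditioned non-collider, so it is open.
Try {L, Q}:
  P1: blocked at chain node L ∈ conditioning set.
  P2: blocked at fork node L ∈ conditioning set.
  P3: blocked at fork node L ∈ conditioning set.
  P4: blocked at chain node Q ∈ conditioning set.
  P5: blocked at chain node Q ∈ conditioning set.
  P6: blocked at fork node Q ∈ conditioning set.
{L, Q} contains no descendant of U and blocks every backdoor path.
Every element of {L, Q} is needed (dropping L leaves P3 open; dropping Q leaves P6 open), so no proper subset is valid.
Among all size-2 subsets of the eligible variables, only {L, Q} blocks every backdoor path, so it is the unique smallest valid adjustment set.

{L, Q}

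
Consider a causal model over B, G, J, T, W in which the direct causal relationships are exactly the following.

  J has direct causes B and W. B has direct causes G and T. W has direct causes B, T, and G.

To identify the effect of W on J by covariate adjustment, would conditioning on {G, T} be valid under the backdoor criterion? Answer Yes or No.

No

Backdoor paths from W to J (paths whose first edge points into W):
  P1: W <- T -> B -> J
  P2: W <- G -> B -> J
  P3: W <- B -> J
Condition 1 (no descendant of W in the set): holds — descendants of W are {J}; none are in {G, T}.
Condition 2 (every backdoor path blocked by {G, T}):
  P1: blocked at fork node T ∈ conditioning set.
  P2: blocked at fork node G ∈ conditioning set.
  P3: open — no interior node is in the conditioning set.
{G, T} does not satisfy the backdoor criterion.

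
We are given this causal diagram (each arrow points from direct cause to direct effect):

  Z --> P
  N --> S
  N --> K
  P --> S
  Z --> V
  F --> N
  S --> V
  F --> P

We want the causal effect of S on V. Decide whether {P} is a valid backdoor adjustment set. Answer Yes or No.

Backdoor paths from S to V (paths whose first edge points into S):
  P1: S <- P <- Z -> V
  P2: S <- N <- F -> P <- Z -> V
Condition 1 (no descendant of S in the set): holds — descendants of S are {V}; none are in {P}.
Condition 2 (every backdoor path blocked by {P}):
  P1: blocked at chain node P ∈ conditioning set.
  P2: open — collider(s) P are conditioned on (or have a conditioned descendant) and no non-collider on the path is in the set.
{P} does not satisfy the backdoor criterion.

No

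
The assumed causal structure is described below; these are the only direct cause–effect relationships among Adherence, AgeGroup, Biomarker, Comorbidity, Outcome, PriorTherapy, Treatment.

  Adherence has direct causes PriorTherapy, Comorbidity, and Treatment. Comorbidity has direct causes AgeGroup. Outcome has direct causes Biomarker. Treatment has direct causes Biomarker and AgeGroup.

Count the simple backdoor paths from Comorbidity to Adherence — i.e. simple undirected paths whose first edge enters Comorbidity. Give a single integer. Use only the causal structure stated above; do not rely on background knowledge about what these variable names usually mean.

1

A backdoor path from Comorbidity to Adherence is any simple undirected path whose first edge points into Comorbidity (i.e. leaves Comorbidity via a parent).
Parents of Comorbidity: {AgeGroup}.
Enumerating:
  P1: Comorbidity <- AgeGroup -> Treatment -> Adherence
That exhausts the simple backdoor paths. Count: 1.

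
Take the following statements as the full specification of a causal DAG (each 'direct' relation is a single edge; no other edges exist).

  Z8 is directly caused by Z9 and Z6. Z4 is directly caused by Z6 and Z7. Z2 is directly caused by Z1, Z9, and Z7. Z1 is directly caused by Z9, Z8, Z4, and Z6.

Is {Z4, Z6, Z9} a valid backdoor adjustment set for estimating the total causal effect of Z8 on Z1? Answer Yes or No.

Yes

Backdoor paths from Z8 to Z1 (paths whose first edge points into Z8):
  P1: Z8 <- Z9 -> Z1
  P2: Z8 <- Z9 -> Z2 <- Z7 -> Z4 <- Z6 -> Z1
  P3: Z8 <- Z9 -> Z2 <- Z7 -> Z4 -> Z1
  P4: Z8 <- Z9 -> Z2 <- Z1
  P5: Z8 <- Z6 -> Z4 <- Z7 -> Z2 <- Z9 -> Z1
  P6: Z8 <- Z6 -> Z4 <- Z7 -> Z2 <- Z1
  P7: Z8 <- Z6 -> Z4 -> Z1
  P8: Z8 <- Z6 -> Z1
Condition 1 (no descendant of Z8 in the set): holds — descendants of Z8 are {Z1, Z2}; none are in {Z4, Z6, Z9}.
Condition 2 (every backdoor path blocked by {Z4, Z6, Z9}):
  P1: blocked at fork node Z9 ∈ conditioning set.
  P2: blocked at fork node Z9 ∈ conditioning set.
  P3: blocked at fork node Z9 ∈ conditioning set.
  P4: blocked at fork node Z9 ∈ conditioning set.
  P5: blocked at fork node Z6 ∈ conditioning set.
  P6: blocked at fork node Z6 ∈ conditioning set.
  P7: blocked at fork node Z6 ∈ conditioning set.
  P8: blocked at fork node Z6 ∈ conditioning set.
{Z4, Z6, Z9} satisfies the backdoor criterion.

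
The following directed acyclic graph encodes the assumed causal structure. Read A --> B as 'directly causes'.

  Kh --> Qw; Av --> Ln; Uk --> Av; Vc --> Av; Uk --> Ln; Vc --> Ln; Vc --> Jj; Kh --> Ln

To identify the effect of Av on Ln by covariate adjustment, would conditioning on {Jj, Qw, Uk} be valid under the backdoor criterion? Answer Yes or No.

No

Backdoor paths from Av to Ln (paths whose first edge points into Av):
  P1: Av <- Uk -> Ln
  P2: Av <- Vc -> Ln
Condition 1 (no descendant of Av in the set): holds — descendants of Av are {Ln}; none are in {Jj, Qw, Uk}.
Condition 2 (every backdoor path blocked by {Jj, Qw, Uk}):
  P1: blocked at fork node Uk ∈ conditioning set.
  P2: open — no interior node is in the conditioning set.
{Jj, Qw, Uk} does not satisfy the backdoor criterion.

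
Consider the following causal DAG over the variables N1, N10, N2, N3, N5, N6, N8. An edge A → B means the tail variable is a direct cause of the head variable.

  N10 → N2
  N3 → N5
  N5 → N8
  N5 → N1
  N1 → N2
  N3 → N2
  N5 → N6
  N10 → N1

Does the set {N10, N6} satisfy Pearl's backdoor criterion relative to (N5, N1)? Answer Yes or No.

No

Backdoor paths from N5 to N1 (paths whose first edge points into N5):
  P1: N5 <- N3 -> N2 <- N10 -> N1
  P2: N5 <- N3 -> N2 <- N1
Condition 1 (no descendant of N5 in the set): FAILS — N6 is a descendant of N5.
Condition 2 (every backdoor path blocked by {N10, N6}):
  P1: blocked at collider N2 (neither it nor any descendant is in the conditioning set).
  P2: blocked at collider N2 (neither it nor any descendant is in the conditioning set).
{N10, N6} does not satisfy the backdoor criterion.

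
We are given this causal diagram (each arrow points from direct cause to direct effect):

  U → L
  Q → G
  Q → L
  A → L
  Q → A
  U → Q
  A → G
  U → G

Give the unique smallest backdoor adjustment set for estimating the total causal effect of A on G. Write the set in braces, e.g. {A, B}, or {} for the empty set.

{Q}

Variables eligible for adjustment (non-descendants of A, excluding A and G): {Q, U}.
Backdoor paths from A to G:
  P1: A <- Q <- U -> G
  P2: A <- Q -> G
  P3: A <- Q -> L <- U -> G
The empty set is not sufficient: P1 (A <- Q <- U -> G) has no collider blocking it and no conditioned non-collider, so it is open.
Try {Q}:
  P1: blocked at chain node Q ∈ conditioning set.
  P2: blocked at fork node Q ∈ conditioning set.
  P3: blocked at fork node Q ∈ conditioning set.
{Q} contains no descendant of A and blocks every backdoor path.
No other singleton works — e.g. {U} leaves P2 open — so {Q} is the unique smallest valid adjustment set.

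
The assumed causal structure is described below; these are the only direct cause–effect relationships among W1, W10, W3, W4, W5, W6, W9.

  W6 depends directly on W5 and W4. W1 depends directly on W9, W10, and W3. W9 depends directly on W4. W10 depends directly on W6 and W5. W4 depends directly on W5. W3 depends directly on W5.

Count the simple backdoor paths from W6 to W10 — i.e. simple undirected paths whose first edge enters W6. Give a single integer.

A backdoor path from W6 to W10 is any simple undirected path whose first edge points into W6 (i.e. leaves W6 via a parent).
Parents of W6: {W4, W5}.
Enumerating:
  P1: W6 <- W5 -> W4 -> W9 -> W1 <- W10
  P2: W6 <- W5 -> W10
  P3: W6 <- W5 -> W3 -> W1 <- W10
  P4: W6 <- W4 <- W5 -> W10
  P5: W6 <- W4 <- W5 -> W3 -> W1 <- W10
  P6: W6 <- W4 -> W9 -> W1 <- W10
  P7: W6 <- W4 -> W9 -> W1 <- W3 <- W5 -> W10
That exhausts the simple backdoor paths. Count: 7.

7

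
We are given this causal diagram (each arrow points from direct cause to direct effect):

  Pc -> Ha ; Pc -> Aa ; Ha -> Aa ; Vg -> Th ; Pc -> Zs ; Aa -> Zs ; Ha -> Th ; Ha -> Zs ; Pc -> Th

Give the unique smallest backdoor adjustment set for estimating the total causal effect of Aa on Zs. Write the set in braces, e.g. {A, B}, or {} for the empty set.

{Ha, Pc}

Variables eligible for adjustment (non-descendants of Aa, excluding Aa and Zs): {Ha, Pc, Th, Vg}.
Backdoor paths from Aa to Zs:
  P1: Aa <- Pc -> Ha -> Zs
  P2: Aa <- Pc -> Th <- Ha -> Zs
  P3: Aa <- Pc -> Zs
  P4: Aa <- Ha <- Pc -> Zs
  P5: Aa <- Ha -> Th <- Pc -> Zs
  P6: Aa <- Ha -> Zs
The empty set is not sufficient: P1 (Aa <- Pc -> Ha -> Zs) has no collider blocking it and no conditioned non-collider, so it is open.
Try {Ha, Pc}:
  P1: blocked at fork node Pc ∈ conditioning set.
  P2: blocked at fork node Pc ∈ conditioning set.
  P3: blocked at fork node Pc ∈ conditioning set.
  P4: blocked at chain node Ha ∈ conditioning set.
  P5: blocked at fork node Ha ∈ conditioning set.
  P6: blocked at fork node Ha ∈ conditioning set.
{Ha, Pc} contains no descendant of Aa and blocks every backdoor path.
Every element of {Ha, Pc} is needed (dropping Ha leaves P6 open; dropping Pc leaves P3 open), so no proper subset is valid.
Among all size-2 subsets of the eligible variables, only {Ha, Pc} blocks every backdoor path, so it is the unique smallest valid adjustment set.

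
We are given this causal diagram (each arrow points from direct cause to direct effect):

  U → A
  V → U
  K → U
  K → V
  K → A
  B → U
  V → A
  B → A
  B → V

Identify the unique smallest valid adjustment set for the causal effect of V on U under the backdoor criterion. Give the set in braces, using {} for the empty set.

{B, K}

Variables eligible for adjustment (non-descendants of V, excluding V and U): {B, K}.
Backdoor paths from V to U:
  P1: V <- B -> U
  P2: V <- B -> A <- K -> U
  P3: V <- B -> A <- U
  P4: V <- K -> U
  P5: V <- K -> A <- B -> U
  P6: V <- K -> A <- U
The empty set is not sufficient: P1 (V <- B -> U) has no collider blocking it and no conditioned non-collider, so it is open.
Try {B, K}:
  P1: blocked at fork node B ∈ conditioning set.
  P2: blocked at fork node B ∈ conditioning set.
  P3: blocked at fork node B ∈ conditioning set.
  P4: blocked at fork node K ∈ conditioning set.
  P5: blocked at fork node K ∈ conditioning set.
  P6: blocked at fork node K ∈ conditioning set.
{B, K} contains no descendant of V and blocks every backdoor path.
Every element of {B, K} is needed (dropping B leaves P1 open; dropping K leaves P4 open), so no proper subset is valid.
Among all size-2 subsets of the eligible variables, only {B, K} blocks every backdoor path, so it is the unique smallest valid adjustment set.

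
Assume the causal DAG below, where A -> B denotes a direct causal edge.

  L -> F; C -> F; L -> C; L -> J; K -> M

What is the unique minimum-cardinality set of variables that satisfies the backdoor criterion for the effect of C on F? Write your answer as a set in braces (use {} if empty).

{L}

Variables eligible for adjustment (non-descendants of C, excluding C and F): {J, K, L, M}.
Backdoor paths from C to F:
  P1: C <- L -> F
The empty set is not sufficient: P1 (C <- L -> F) has no collider blocking it and no conditioned non-collider, so it is open.
Try {L}:
  P1: blocked at fork node L ∈ conditioning set.
{L} contains no descendant of C and blocks every backdoor path.
No other singleton works — e.g. {K} leaves P1 open — so {L} is the unique smallest valid adjustment set.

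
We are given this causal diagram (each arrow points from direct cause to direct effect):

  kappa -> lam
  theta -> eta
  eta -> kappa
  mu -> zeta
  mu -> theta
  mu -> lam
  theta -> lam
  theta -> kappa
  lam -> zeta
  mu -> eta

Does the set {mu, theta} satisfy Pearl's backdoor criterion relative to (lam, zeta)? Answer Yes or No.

Backdoor paths from lam to zeta (paths whose first edge points into lam):
  P1: lam <- mu -> zeta
  P2: lam <- theta <- mu -> zeta
  P3: lam <- theta -> eta <- mu -> zeta
  P4: lam <- theta -> kappa <- eta <- mu -> zeta
  P5: lam <- kappa <- theta <- mu -> zeta
  P6: lam <- kappa <- theta -> eta <- mu -> zeta
  P7: lam <- kappa <- eta <- mu -> zeta
  P8: lam <- kappa <- eta <- theta <- mu -> zeta
Condition 1 (no descendant of lam in the set): holds — descendants of lam are {zeta}; none are in {mu, theta}.
Condition 2 (every backdoor path blocked by {mu, theta}):
  P1: blocked at fork node mu ∈ conditioning set.
  P2: blocked at chain node theta ∈ conditioning set.
  P3: blocked at fork node theta ∈ conditioning set.
  P4: blocked at fork node theta ∈ conditioning set.
  P5: blocked at chain node theta ∈ conditioning set.
  P6: blocked at fork node theta ∈ conditioning set.
  P7: blocked at fork node mu ∈ conditioning set.
  P8: blocked at chain node theta ∈ conditioning set.
{mu, theta} satisfies the backdoor criterion.

Yes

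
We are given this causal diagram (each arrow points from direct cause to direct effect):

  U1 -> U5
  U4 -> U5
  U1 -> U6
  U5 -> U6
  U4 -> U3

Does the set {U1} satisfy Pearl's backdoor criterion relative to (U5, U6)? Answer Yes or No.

Backdoor paths from U5 to U6 (paths whose first edge points into U5):
  P1: U5 <- U1 -> U6
Condition 1 (no descendant of U5 in the set): holds — descendants of U5 are {U6}; none are in {U1}.
Condition 2 (every backdoor path blocked by {U1}):
  P1: blocked at fork node U1 ∈ conditioning set.
{U1} satisfies the backdoor criterion.

Yes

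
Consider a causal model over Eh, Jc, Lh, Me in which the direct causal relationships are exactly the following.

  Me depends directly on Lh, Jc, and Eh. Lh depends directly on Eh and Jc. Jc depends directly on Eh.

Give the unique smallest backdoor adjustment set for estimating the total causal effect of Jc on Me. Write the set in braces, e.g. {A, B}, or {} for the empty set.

{Eh}

Variables eligible for adjustment (non-descendants of Jc, excluding Jc and Me): {Eh}.
Backdoor paths from Jc to Me:
  P1: Jc <- Eh -> Lh -> Me
  P2: Jc <- Eh -> Me
The empty set is not sufficient: P1 (Jc <- Eh -> Lh -> Me) has no collider blocking it and no conditioned non-collider, so it is open.
Try {Eh}:
  P1: blocked at fork node Eh ∈ conditioning set.
  P2: blocked at fork node Eh ∈ conditioning set.
{Eh} contains no descendant of Jc and blocks every backdoor path.
{Eh} is the unique smallest valid adjustment set.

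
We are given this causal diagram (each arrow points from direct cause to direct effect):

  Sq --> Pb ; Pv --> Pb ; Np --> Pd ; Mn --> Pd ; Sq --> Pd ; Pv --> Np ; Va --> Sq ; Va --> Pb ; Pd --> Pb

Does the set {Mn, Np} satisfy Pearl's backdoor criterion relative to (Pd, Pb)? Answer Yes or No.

Backdoor paths from Pd to Pb (paths whose first edge points into Pd):
  P1: Pd <- Np <- Pv -> Pb
  P2: Pd <- Sq <- Va -> Pb
  P3: Pd <- Sq -> Pb
Condition 1 (no descendant of Pd in the set): holds — descendants of Pd are {Pb}; none are in {Mn, Np}.
Condition 2 (every backdoor path blocked by {Mn, Np}):
  P1: blocked at chain node Np ∈ conditioning set.
  P2: open — no interior node is in the conditioning set.
  P3: open — no interior node is in the conditioning set.
{Mn, Np} does not satisfy the backdoor criterion.

No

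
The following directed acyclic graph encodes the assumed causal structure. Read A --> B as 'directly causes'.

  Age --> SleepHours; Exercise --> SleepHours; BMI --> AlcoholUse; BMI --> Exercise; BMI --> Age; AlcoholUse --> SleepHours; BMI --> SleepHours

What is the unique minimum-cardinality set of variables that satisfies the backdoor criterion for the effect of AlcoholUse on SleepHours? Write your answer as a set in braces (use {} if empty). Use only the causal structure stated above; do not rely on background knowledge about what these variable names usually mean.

{BMI}

Variables eligible for adjustment (non-descendants of AlcoholUse, excluding AlcoholUse and SleepHours): {Age, BMI, Exercise}.
Backdoor paths from AlcoholUse to SleepHours:
  P1: AlcoholUse <- BMI -> Exercise -> SleepHours
  P2: AlcoholUse <- BMI -> Age -> SleepHours
  P3: AlcoholUse <- BMI -> SleepHours
The empty set is not sufficient: P1 (AlcoholUse <- BMI -> Exercise -> SleepHours) has no collider blocking it and no conditioned non-collider, so it is open.
Try {BMI}:
  P1: blocked at fork node BMI ∈ conditioning set.
  P2: blocked at fork node BMI ∈ conditioning set.
  P3: blocked at fork node BMI ∈ conditioning set.
{BMI} contains no descendant of AlcoholUse and blocks every backdoor path.
No other singleton works — e.g. {Exercise} leaves P2 open — so {BMI} is the unique smallest valid adjustment set.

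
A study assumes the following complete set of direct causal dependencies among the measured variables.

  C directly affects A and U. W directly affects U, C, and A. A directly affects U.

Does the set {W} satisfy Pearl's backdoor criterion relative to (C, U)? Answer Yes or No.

Backdoor paths from C to U (paths whose first edge points into C):
  P1: C <- W -> A -> U
  P2: C <- W -> U
Condition 1 (no descendant of C in the set): holds — descendants of C are {A, U}; none are in {W}.
Condition 2 (every backdoor path blocked by {W}):
  P1: blocked at fork node W ∈ conditioning set.
  P2: blocked at fork node W ∈ conditioning set.
{W} satisfies the backdoor criterion.

Yes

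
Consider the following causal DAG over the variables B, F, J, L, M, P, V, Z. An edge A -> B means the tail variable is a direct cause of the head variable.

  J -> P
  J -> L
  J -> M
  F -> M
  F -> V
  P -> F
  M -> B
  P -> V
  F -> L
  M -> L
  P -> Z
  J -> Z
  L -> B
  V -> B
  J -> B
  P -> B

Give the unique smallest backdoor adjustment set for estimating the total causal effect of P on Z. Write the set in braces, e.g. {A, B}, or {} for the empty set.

Variables eligible for adjustment (non-descendants of P, excluding P and Z): {J}.
Backdoor paths from P to Z:
  P1: P <- J -> Z
The empty set is not sufficient: P1 (P <- J -> Z) has no collider blocking it and no conditioned non-collider, so it is open.
Try {J}:
  P1: blocked at fork node J ∈ conditioning set.
{J} contains no descendant of P and blocks every backdoor path.
{J} is the unique smallest valid adjustment set.

{J}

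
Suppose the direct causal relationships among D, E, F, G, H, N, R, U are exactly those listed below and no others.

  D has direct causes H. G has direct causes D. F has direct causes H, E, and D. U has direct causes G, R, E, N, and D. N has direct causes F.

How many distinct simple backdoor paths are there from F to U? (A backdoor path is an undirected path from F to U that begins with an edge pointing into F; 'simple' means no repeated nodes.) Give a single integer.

A backdoor path from F to U is any simple undirected path whose first edge points into F (i.e. leaves F via a parent).
Parents of F: {D, E, H}.
Enumerating:
  P1: F <- H -> D -> G -> U
  P2: F <- H -> D -> U
  P3: F <- D -> G -> U
  P4: F <- D -> U
  P5: F <- E -> U
That exhausts the simple backdoor paths. Count: 5.

5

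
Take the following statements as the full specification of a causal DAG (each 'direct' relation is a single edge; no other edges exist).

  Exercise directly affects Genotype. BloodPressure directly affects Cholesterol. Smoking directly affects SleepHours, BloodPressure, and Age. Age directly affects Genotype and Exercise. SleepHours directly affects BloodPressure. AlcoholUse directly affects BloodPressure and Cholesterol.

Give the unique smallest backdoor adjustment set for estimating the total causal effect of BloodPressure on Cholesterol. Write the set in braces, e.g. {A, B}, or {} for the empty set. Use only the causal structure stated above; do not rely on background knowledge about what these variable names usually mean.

{AlcoholUse}

Variables eligible for adjustment (non-descendants of BloodPressure, excluding BloodPressure and Cholesterol): {Age, AlcoholUse, Exercise, Genotype, SleepHours, Smoking}.
Backdoor paths from BloodPressure to Cholesterol:
  P1: BloodPressure <- AlcoholUse -> Cholesterol
The empty set is not sufficient: P1 (BloodPressure <- AlcoholUse -> Cholesterol) has no collider blocking it and no conditioned non-collider, so it is open.
Try {AlcoholUse}:
  P1: blocked at fork node AlcoholUse ∈ conditioning set.
{AlcoholUse} contains no descendant of BloodPressure and blocks every backdoor path.
No other singleton works — e.g. {Smoking} leaves P1 open — so {AlcoholUse} is the unique smallest valid adjustment set.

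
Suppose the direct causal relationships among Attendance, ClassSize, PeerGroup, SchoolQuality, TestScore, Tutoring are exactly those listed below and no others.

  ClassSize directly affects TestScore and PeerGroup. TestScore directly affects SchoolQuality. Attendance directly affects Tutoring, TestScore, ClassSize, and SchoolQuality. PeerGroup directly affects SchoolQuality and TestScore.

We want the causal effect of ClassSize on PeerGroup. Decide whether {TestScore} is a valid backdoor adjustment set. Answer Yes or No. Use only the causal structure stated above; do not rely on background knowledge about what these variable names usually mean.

No

Backdoor paths from ClassSize to PeerGroup (paths whose first edge points into ClassSize):
  P1: ClassSize <- Attendance -> TestScore <- PeerGroup
  P2: ClassSize <- Attendance -> TestScore -> SchoolQuality <- PeerGroup
  P3: ClassSize <- Attendance -> SchoolQuality <- PeerGroup
  P4: ClassSize <- Attendance -> SchoolQuality <- TestScore <- PeerGroup
Condition 1 (no descendant of ClassSize in the set): FAILS — TestScore is a descendant of ClassSize.
Condition 2 (every backdoor path blocked by {TestScore}):
  P1: open — collider(s) TestScore are conditioned on (or have a conditioned descendant) and no non-collider on the path is in the set.
  P2: blocked at chain node TestScore ∈ conditioning set.
  P3: blocked at collider SchoolQuality (neither it nor any descendant is in the conditioning set).
  P4: blocked at collider SchoolQuality (neither it nor any descendant is in the conditioning set).
{TestScore} does not satisfy the backdoor criterion.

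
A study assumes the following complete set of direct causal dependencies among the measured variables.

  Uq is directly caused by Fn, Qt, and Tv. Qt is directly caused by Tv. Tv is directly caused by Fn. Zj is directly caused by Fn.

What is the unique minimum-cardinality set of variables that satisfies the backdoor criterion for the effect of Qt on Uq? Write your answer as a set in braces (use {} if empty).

Variables eligible for adjustment (non-descendants of Qt, excluding Qt and Uq): {Fn, Tv, Zj}.
Backdoor paths from Qt to Uq:
  P1: Qt <- Tv <- Fn -> Uq
  P2: Qt <- Tv -> Uq
The empty set is not sufficient: P1 (Qt <- Tv <- Fn -> Uq) has no collider blocking it and no conditioned non-collider, so it is open.
Try {Tv}:
  P1: blocked at chain node Tv ∈ conditioning set.
  P2: blocked at fork node Tv ∈ conditioning set.
{Tv} contains no descendant of Qt and blocks every backdoor path.
No other singleton works — e.g. {Fn} leaves P2 open — so {Tv} is the unique smallest valid adjustment set.

{Tv}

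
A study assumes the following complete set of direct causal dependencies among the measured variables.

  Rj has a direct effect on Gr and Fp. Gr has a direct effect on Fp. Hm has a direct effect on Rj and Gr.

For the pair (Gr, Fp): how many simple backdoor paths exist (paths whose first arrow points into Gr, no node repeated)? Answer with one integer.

A backdoor path from Gr to Fp is any simple undirected path whose first edge points into Gr (i.e. leaves Gr via a parent).
Parents of Gr: {Hm, Rj}.
Enumerating:
  P1: Gr <- Hm -> Rj -> Fp
  P2: Gr <- Rj -> Fp
That exhausts the simple backdoor paths. Count: 2.

2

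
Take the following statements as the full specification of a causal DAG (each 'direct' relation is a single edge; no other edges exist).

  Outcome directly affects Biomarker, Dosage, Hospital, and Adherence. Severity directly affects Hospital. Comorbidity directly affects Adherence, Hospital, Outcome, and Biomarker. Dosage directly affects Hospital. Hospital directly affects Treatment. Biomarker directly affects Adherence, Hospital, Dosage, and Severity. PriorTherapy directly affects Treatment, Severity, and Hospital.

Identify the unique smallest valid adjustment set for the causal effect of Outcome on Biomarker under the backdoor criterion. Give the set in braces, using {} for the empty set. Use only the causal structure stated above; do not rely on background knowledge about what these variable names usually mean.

Variables eligible for adjustment (non-descendants of Outcome, excluding Outcome and Biomarker): {Comorbidity, PriorTherapy}.
Backdoor paths from Outcome to Biomarker:
  P1: Outcome <- Comorbidity -> Biomarker
  P2: Outcome <- Comorbidity -> Adherence <- Biomarker
  P3: Outcome <- Comorbidity -> Hospital <- PriorTherapy -> Severity <- Biomarker
  P4: Outcome <- Comorbidity -> Hospital <- Biomarker
  P5: Outcome <- Comorbidity -> Hospital <- Severity <- Biomarker
  P6: Outcome <- Comorbidity -> Hospital <- Dosage <- Biomarker
  P7: Outcome <- Comorbidity -> Hospital -> Treatment <- PriorTherapy -> Severity <- Biomarker
The empty set is not sufficient: P1 (Outcome <- Comorbidity -> Biomarker) has no collider blocking it and no conditioned non-collider, so it is open.
Try {Comorbidity}:
  P1: blocked at fork node Comorbidity ∈ conditioning set.
  P2: blocked at fork node Comorbidity ∈ conditioning set.
  P3: blocked at fork node Comorbidity ∈ conditioning set.
  P4: blocked at fork node Comorbidity ∈ conditioning set.
  P5: blocked at fork node Comorbidity ∈ conditioning set.
  P6: blocked at fork node Comorbidity ∈ conditioning set.
  P7: blocked at fork node Comorbidity ∈ conditioning set.
{Comorbidity} contains no descendant of Outcome and blocks every backdoor path.
No other singleton works — e.g. {PriorTherapy} leaves P1 open — so {Comorbidity} is the unique smallest valid adjustment set.

{Comorbidity}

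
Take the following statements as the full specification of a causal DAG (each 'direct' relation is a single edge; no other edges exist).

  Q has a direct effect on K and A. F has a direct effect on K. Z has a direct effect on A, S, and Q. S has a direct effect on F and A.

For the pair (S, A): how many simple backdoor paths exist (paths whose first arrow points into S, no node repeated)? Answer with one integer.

2

A backdoor path from S to A is any simple undirected path whose first edge points into S (i.e. leaves S via a parent).
Parents of S: {Z}.
Enumerating:
  P1: S <- Z -> Q -> A
  P2: S <- Z -> A
That exhausts the simple backdoor paths. Count: 2.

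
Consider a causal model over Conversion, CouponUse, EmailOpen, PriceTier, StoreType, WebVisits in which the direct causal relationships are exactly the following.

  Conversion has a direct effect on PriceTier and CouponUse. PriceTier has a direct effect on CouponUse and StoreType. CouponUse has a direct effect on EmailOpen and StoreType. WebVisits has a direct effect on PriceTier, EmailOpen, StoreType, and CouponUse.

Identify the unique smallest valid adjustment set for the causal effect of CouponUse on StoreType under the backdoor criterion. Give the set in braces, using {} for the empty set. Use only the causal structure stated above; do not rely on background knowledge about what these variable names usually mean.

{PriceTier, WebVisits}

Variables eligible for adjustment (non-descendants of CouponUse, excluding CouponUse and StoreType): {Conversion, PriceTier, WebVisits}.
Backdoor paths from CouponUse to StoreType:
  P1: CouponUse <- WebVisits -> PriceTier -> StoreType
  P2: CouponUse <- WebVisits -> StoreType
  P3: CouponUse <- Conversion -> PriceTier <- WebVisits -> StoreType
  P4: CouponUse <- Conversion -> PriceTier -> StoreType
  P5: CouponUse <- PriceTier <- WebVisits -> StoreType
  P6: CouponUse <- PriceTier -> StoreType
The empty set is not sufficient: P1 (CouponUse <- WebVisits -> PriceTier -> StoreType) has no collider blocking it and no conditioned non-collider, so it is open.
Try {PriceTier, WebVisits}:
  P1: blocked at fork node WebVisits ∈ conditioning set.
  P2: blocked at fork node WebVisits ∈ conditioning set.
  P3: blocked at fork node WebVisits ∈ conditioning set.
  P4: blocked at chain node PriceTier ∈ conditioning set.
  P5: blocked at chain node PriceTier ∈ conditioning set.
  P6: blocked at fork node PriceTier ∈ conditioning set.
{PriceTier, WebVisits} contains no descendant of CouponUse and blocks every backdoor path.
Every element of {PriceTier, WebVisits} is needed (dropping PriceTier leaves P4 open; dropping WebVisits leaves P2 open), so no proper subset is valid.
Among all size-2 subsets of the eligible variables, only {PriceTier, WebVisits} blocks every backdoor path, so it is the unique smallest valid adjustment set.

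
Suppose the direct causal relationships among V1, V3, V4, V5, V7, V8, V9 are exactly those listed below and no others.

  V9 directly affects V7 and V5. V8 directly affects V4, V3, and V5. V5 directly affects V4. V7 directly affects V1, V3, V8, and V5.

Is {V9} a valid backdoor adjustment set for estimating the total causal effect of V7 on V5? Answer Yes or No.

Yes

Backdoor paths from V7 to V5 (paths whose first edge points into V7):
  P1: V7 <- V9 -> V5
Condition 1 (no descendant of V7 in the set): holds — descendants of V7 are {V1, V3, V4, V5, V8}; none are in {V9}.
Condition 2 (every backdoor path blocked by {V9}):
  P1: blocked at fork node V9 ∈ conditioning set.
{V9} satisfies the backdoor criterion.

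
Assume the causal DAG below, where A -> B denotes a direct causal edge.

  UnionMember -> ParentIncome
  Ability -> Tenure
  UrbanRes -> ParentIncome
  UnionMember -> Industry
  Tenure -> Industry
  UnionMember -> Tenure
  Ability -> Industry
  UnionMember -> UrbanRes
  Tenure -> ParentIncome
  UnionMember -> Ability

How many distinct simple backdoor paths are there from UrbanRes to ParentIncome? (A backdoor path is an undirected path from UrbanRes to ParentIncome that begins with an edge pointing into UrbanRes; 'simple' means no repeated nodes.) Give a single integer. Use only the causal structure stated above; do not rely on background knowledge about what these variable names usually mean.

A backdoor path from UrbanRes to ParentIncome is any simple undirected path whose first edge points into UrbanRes (i.e. leaves UrbanRes via a parent).
Parents of UrbanRes: {UnionMember}.
Enumerating:
  P1: UrbanRes <- UnionMember -> Ability -> Tenure -> ParentIncome
  P2: UrbanRes <- UnionMember -> Ability -> Industry <- Tenure -> ParentIncome
  P3: UrbanRes <- UnionMember -> Tenure -> ParentIncome
  P4: UrbanRes <- UnionMember -> Industry <- Ability -> Tenure -> ParentIncome
  P5: UrbanRes <- UnionMember -> Industry <- Tenure -> ParentIncome
  P6: UrbanRes <- UnionMember -> ParentIncome
That exhausts the simple backdoor paths. Count: 6.

6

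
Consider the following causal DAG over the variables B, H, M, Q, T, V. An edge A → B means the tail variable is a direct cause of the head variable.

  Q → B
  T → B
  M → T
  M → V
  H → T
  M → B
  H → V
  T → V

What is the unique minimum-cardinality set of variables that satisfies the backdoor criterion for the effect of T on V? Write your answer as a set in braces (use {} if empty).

Variables eligible for adjustment (non-descendants of T, excluding T and V): {H, M, Q}.
Backdoor paths from T to V:
  P1: T <- H -> V
  P2: T <- M -> V
The empty set is not sufficient: P1 (T <- H -> V) has no collider blocking it and no conditioned non-collider, so it is open.
Try {H, M}:
  P1: blocked at fork node H ∈ conditioning set.
  P2: blocked at fork node M ∈ conditioning set.
{H, M} contains no descendant of T and blocks every backdoor path.
Every element of {H, M} is needed (dropping H leaves P1 open; dropping M leaves P2 open), so no proper subset is valid.
Among all size-2 subsets of the eligible variables, only {H, M} blocks every backdoor path, so it is the unique smallest valid adjustment set.

{H, M}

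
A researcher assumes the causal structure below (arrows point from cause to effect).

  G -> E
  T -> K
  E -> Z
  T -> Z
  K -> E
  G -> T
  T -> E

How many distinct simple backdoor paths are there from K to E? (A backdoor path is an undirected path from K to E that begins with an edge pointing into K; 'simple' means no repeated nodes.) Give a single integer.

3

A backdoor path from K to E is any simple undirected path whose first edge points into K (i.e. leaves K via a parent).
Parents of K: {T}.
Enumerating:
  P1: K <- T <- G -> E
  P2: K <- T -> E
  P3: K <- T -> Z <- E
That exhausts the simple backdoor paths. Count: 3.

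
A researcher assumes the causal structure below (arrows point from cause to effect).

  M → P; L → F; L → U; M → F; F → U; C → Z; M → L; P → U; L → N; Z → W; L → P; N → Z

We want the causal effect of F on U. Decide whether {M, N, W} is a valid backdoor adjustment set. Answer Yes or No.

No

Backdoor paths from F to U (paths whose first edge points into F):
  P1: F <- M -> L -> P -> U
  P2: F <- M -> L -> U
  P3: F <- M -> P <- L -> U
  P4: F <- M -> P -> U
  P5: F <- L <- M -> P -> U
  P6: F <- L -> P -> U
  P7: F <- L -> U
Condition 1 (no descendant of F in the set): holds — descendants of F are {U}; none are in {M, N, W}.
Condition 2 (every backdoor path blocked by {M, N, W}):
  P1: blocked at fork node M ∈ conditioning set.
  P2: blocked at fork node M ∈ conditioning set.
  P3: blocked at fork node M ∈ conditioning set.
  P4: blocked at fork node M ∈ conditioning set.
  P5: blocked at fork node M ∈ conditioning set.
  P6: open — no interior node is in the conditioning set.
  P7: open — no interior node is in the conditioning set.
{M, N, W} does not satisfy the backdoor criterion.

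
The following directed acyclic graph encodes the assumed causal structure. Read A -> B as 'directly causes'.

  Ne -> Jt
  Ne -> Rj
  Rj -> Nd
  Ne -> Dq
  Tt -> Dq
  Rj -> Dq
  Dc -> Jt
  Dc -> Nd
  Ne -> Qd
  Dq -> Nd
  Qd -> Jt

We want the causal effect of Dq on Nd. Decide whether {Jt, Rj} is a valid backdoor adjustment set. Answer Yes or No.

No

Backdoor paths from Dq to Nd (paths whose first edge points into Dq):
  P1: Dq <- Ne -> Qd -> Jt <- Dc -> Nd
  P2: Dq <- Ne -> Jt <- Dc -> Nd
  P3: Dq <- Ne -> Rj -> Nd
  P4: Dq <- Rj <- Ne -> Qd -> Jt <- Dc -> Nd
  P5: Dq <- Rj <- Ne -> Jt <- Dc -> Nd
  P6: Dq <- Rj -> Nd
Condition 1 (no descendant of Dq in the set): holds — descendants of Dq are {Nd}; none are in {Jt, Rj}.
Condition 2 (every backdoor path blocked by {Jt, Rj}):
  P1: open — collider(s) Jt are conditioned on (or have a conditioned descendant) and no non-collider on the path is in the set.
  P2: open — collider(s) Jt are conditioned on (or have a conditioned descendant) and no non-collider on the path is in the set.
  P3: blocked at chain node Rj ∈ conditioning set.
  P4: blocked at chain node Rj ∈ conditioning set.
  P5: blocked at chain node Rj ∈ conditioning set.
  P6: blocked at fork node Rj ∈ conditioning set.
{Jt, Rj} does not satisfy the backdoor criterion.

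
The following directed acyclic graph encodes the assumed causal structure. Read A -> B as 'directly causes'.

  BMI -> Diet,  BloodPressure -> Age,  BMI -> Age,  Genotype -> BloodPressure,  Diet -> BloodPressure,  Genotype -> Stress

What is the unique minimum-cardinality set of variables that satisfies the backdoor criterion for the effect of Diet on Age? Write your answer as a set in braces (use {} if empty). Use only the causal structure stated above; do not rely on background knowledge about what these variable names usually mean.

Variables eligible for adjustment (non-descendants of Diet, excluding Diet and Age): {BMI, Genotype, Stress}.
Backdoor paths from Diet to Age:
  P1: Diet <- BMI -> Age
The empty set is not sufficient: P1 (Diet <- BMI -> Age) has no collider blocking it and no conditioned non-collider, so it is open.
Try {BMI}:
  P1: blocked at fork node BMI ∈ conditioning set.
{BMI} contains no descendant of Diet and blocks every backdoor path.
No other singleton works — e.g. {Genotype} leaves P1 open — so {BMI} is the unique smallest valid adjustment set.

{BMI}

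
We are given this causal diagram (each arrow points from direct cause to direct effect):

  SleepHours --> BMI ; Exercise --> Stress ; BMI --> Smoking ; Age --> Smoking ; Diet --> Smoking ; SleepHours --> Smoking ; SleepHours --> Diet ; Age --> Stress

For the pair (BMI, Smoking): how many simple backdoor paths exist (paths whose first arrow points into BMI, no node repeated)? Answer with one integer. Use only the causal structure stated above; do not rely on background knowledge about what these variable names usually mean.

2

A backdoor path from BMI to Smoking is any simple undirected path whose first edge points into BMI (i.e. leaves BMI via a parent).
Parents of BMI: {SleepHours}.
Enumerating:
  P1: BMI <- SleepHours -> Diet -> Smoking
  P2: BMI <- SleepHours -> Smoking
That exhausts the simple backdoor paths. Count: 2.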